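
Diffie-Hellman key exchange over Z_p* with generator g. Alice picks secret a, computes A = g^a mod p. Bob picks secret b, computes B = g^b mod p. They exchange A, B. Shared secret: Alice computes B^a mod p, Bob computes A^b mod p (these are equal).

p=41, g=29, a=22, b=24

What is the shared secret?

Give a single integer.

Answer: 18

Derivation:
A = 29^22 mod 41  (bits of 22 = 10110)
  bit 0 = 1: r = r^2 * 29 mod 41 = 1^2 * 29 = 1*29 = 29
  bit 1 = 0: r = r^2 mod 41 = 29^2 = 21
  bit 2 = 1: r = r^2 * 29 mod 41 = 21^2 * 29 = 31*29 = 38
  bit 3 = 1: r = r^2 * 29 mod 41 = 38^2 * 29 = 9*29 = 15
  bit 4 = 0: r = r^2 mod 41 = 15^2 = 20
  -> A = 20
B = 29^24 mod 41  (bits of 24 = 11000)
  bit 0 = 1: r = r^2 * 29 mod 41 = 1^2 * 29 = 1*29 = 29
  bit 1 = 1: r = r^2 * 29 mod 41 = 29^2 * 29 = 21*29 = 35
  bit 2 = 0: r = r^2 mod 41 = 35^2 = 36
  bit 3 = 0: r = r^2 mod 41 = 36^2 = 25
  bit 4 = 0: r = r^2 mod 41 = 25^2 = 10
  -> B = 10
s = B^a = 10^22 mod 41  (bits of 22 = 10110)
  bit 0 = 1: r = r^2 * 10 mod 41 = 1^2 * 10 = 1*10 = 10
  bit 1 = 0: r = r^2 mod 41 = 10^2 = 18
  bit 2 = 1: r = r^2 * 10 mod 41 = 18^2 * 10 = 37*10 = 1
  bit 3 = 1: r = r^2 * 10 mod 41 = 1^2 * 10 = 1*10 = 10
  bit 4 = 0: r = r^2 mod 41 = 10^2 = 18
  -> s = B^a = 18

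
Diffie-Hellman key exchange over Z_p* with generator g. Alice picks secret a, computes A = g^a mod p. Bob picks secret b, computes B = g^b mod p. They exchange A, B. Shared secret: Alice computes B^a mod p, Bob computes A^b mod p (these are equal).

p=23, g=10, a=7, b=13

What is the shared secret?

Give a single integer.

A = 10^7 mod 23  (bits of 7 = 111)
  bit 0 = 1: r = r^2 * 10 mod 23 = 1^2 * 10 = 1*10 = 10
  bit 1 = 1: r = r^2 * 10 mod 23 = 10^2 * 10 = 8*10 = 11
  bit 2 = 1: r = r^2 * 10 mod 23 = 11^2 * 10 = 6*10 = 14
  -> A = 14
B = 10^13 mod 23  (bits of 13 = 1101)
  bit 0 = 1: r = r^2 * 10 mod 23 = 1^2 * 10 = 1*10 = 10
  bit 1 = 1: r = r^2 * 10 mod 23 = 10^2 * 10 = 8*10 = 11
  bit 2 = 0: r = r^2 mod 23 = 11^2 = 6
  bit 3 = 1: r = r^2 * 10 mod 23 = 6^2 * 10 = 13*10 = 15
  -> B = 15
s = B^a = 15^7 mod 23  (bits of 7 = 111)
  bit 0 = 1: r = r^2 * 15 mod 23 = 1^2 * 15 = 1*15 = 15
  bit 1 = 1: r = r^2 * 15 mod 23 = 15^2 * 15 = 18*15 = 17
  bit 2 = 1: r = r^2 * 15 mod 23 = 17^2 * 15 = 13*15 = 11
  -> s = B^a = 11

Answer: 11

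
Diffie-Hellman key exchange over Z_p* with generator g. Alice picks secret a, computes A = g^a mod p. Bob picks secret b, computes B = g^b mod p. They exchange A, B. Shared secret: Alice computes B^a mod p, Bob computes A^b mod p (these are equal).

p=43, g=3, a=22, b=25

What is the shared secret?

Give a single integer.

Answer: 38

Derivation:
A = 3^22 mod 43  (bits of 22 = 10110)
  bit 0 = 1: r = r^2 * 3 mod 43 = 1^2 * 3 = 1*3 = 3
  bit 1 = 0: r = r^2 mod 43 = 3^2 = 9
  bit 2 = 1: r = r^2 * 3 mod 43 = 9^2 * 3 = 38*3 = 28
  bit 3 = 1: r = r^2 * 3 mod 43 = 28^2 * 3 = 10*3 = 30
  bit 4 = 0: r = r^2 mod 43 = 30^2 = 40
  -> A = 40
B = 3^25 mod 43  (bits of 25 = 11001)
  bit 0 = 1: r = r^2 * 3 mod 43 = 1^2 * 3 = 1*3 = 3
  bit 1 = 1: r = r^2 * 3 mod 43 = 3^2 * 3 = 9*3 = 27
  bit 2 = 0: r = r^2 mod 43 = 27^2 = 41
  bit 3 = 0: r = r^2 mod 43 = 41^2 = 4
  bit 4 = 1: r = r^2 * 3 mod 43 = 4^2 * 3 = 16*3 = 5
  -> B = 5
s = B^a = 5^22 mod 43  (bits of 22 = 10110)
  bit 0 = 1: r = r^2 * 5 mod 43 = 1^2 * 5 = 1*5 = 5
  bit 1 = 0: r = r^2 mod 43 = 5^2 = 25
  bit 2 = 1: r = r^2 * 5 mod 43 = 25^2 * 5 = 23*5 = 29
  bit 3 = 1: r = r^2 * 5 mod 43 = 29^2 * 5 = 24*5 = 34
  bit 4 = 0: r = r^2 mod 43 = 34^2 = 38
  -> s = B^a = 38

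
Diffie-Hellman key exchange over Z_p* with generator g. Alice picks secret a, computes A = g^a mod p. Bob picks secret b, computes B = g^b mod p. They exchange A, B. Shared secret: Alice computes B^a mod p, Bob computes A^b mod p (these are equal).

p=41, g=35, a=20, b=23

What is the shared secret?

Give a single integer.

A = 35^20 mod 41  (bits of 20 = 10100)
  bit 0 = 1: r = r^2 * 35 mod 41 = 1^2 * 35 = 1*35 = 35
  bit 1 = 0: r = r^2 mod 41 = 35^2 = 36
  bit 2 = 1: r = r^2 * 35 mod 41 = 36^2 * 35 = 25*35 = 14
  bit 3 = 0: r = r^2 mod 41 = 14^2 = 32
  bit 4 = 0: r = r^2 mod 41 = 32^2 = 40
  -> A = 40
B = 35^23 mod 41  (bits of 23 = 10111)
  bit 0 = 1: r = r^2 * 35 mod 41 = 1^2 * 35 = 1*35 = 35
  bit 1 = 0: r = r^2 mod 41 = 35^2 = 36
  bit 2 = 1: r = r^2 * 35 mod 41 = 36^2 * 35 = 25*35 = 14
  bit 3 = 1: r = r^2 * 35 mod 41 = 14^2 * 35 = 32*35 = 13
  bit 4 = 1: r = r^2 * 35 mod 41 = 13^2 * 35 = 5*35 = 11
  -> B = 11
s = B^a = 11^20 mod 41  (bits of 20 = 10100)
  bit 0 = 1: r = r^2 * 11 mod 41 = 1^2 * 11 = 1*11 = 11
  bit 1 = 0: r = r^2 mod 41 = 11^2 = 39
  bit 2 = 1: r = r^2 * 11 mod 41 = 39^2 * 11 = 4*11 = 3
  bit 3 = 0: r = r^2 mod 41 = 3^2 = 9
  bit 4 = 0: r = r^2 mod 41 = 9^2 = 40
  -> s = B^a = 40

Answer: 40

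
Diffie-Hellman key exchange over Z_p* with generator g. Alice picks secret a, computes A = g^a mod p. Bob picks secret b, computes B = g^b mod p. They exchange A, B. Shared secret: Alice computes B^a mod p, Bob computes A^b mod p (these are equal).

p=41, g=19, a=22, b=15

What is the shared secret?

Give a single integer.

A = 19^22 mod 41  (bits of 22 = 10110)
  bit 0 = 1: r = r^2 * 19 mod 41 = 1^2 * 19 = 1*19 = 19
  bit 1 = 0: r = r^2 mod 41 = 19^2 = 33
  bit 2 = 1: r = r^2 * 19 mod 41 = 33^2 * 19 = 23*19 = 27
  bit 3 = 1: r = r^2 * 19 mod 41 = 27^2 * 19 = 32*19 = 34
  bit 4 = 0: r = r^2 mod 41 = 34^2 = 8
  -> A = 8
B = 19^15 mod 41  (bits of 15 = 1111)
  bit 0 = 1: r = r^2 * 19 mod 41 = 1^2 * 19 = 1*19 = 19
  bit 1 = 1: r = r^2 * 19 mod 41 = 19^2 * 19 = 33*19 = 12
  bit 2 = 1: r = r^2 * 19 mod 41 = 12^2 * 19 = 21*19 = 30
  bit 3 = 1: r = r^2 * 19 mod 41 = 30^2 * 19 = 39*19 = 3
  -> B = 3
s = B^a = 3^22 mod 41  (bits of 22 = 10110)
  bit 0 = 1: r = r^2 * 3 mod 41 = 1^2 * 3 = 1*3 = 3
  bit 1 = 0: r = r^2 mod 41 = 3^2 = 9
  bit 2 = 1: r = r^2 * 3 mod 41 = 9^2 * 3 = 40*3 = 38
  bit 3 = 1: r = r^2 * 3 mod 41 = 38^2 * 3 = 9*3 = 27
  bit 4 = 0: r = r^2 mod 41 = 27^2 = 32
  -> s = B^a = 32

Answer: 32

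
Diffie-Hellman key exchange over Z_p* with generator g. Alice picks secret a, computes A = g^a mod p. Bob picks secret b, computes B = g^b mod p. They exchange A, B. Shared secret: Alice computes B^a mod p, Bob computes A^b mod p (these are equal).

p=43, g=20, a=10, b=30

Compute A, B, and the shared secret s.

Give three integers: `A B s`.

Answer: 31 35 4

Derivation:
A = 20^10 mod 43  (bits of 10 = 1010)
  bit 0 = 1: r = r^2 * 20 mod 43 = 1^2 * 20 = 1*20 = 20
  bit 1 = 0: r = r^2 mod 43 = 20^2 = 13
  bit 2 = 1: r = r^2 * 20 mod 43 = 13^2 * 20 = 40*20 = 26
  bit 3 = 0: r = r^2 mod 43 = 26^2 = 31
  -> A = 31
B = 20^30 mod 43  (bits of 30 = 11110)
  bit 0 = 1: r = r^2 * 20 mod 43 = 1^2 * 20 = 1*20 = 20
  bit 1 = 1: r = r^2 * 20 mod 43 = 20^2 * 20 = 13*20 = 2
  bit 2 = 1: r = r^2 * 20 mod 43 = 2^2 * 20 = 4*20 = 37
  bit 3 = 1: r = r^2 * 20 mod 43 = 37^2 * 20 = 36*20 = 32
  bit 4 = 0: r = r^2 mod 43 = 32^2 = 35
  -> B = 35
s = B^a = 35^10 mod 43  (bits of 10 = 1010)
  bit 0 = 1: r = r^2 * 35 mod 43 = 1^2 * 35 = 1*35 = 35
  bit 1 = 0: r = r^2 mod 43 = 35^2 = 21
  bit 2 = 1: r = r^2 * 35 mod 43 = 21^2 * 35 = 11*35 = 41
  bit 3 = 0: r = r^2 mod 43 = 41^2 = 4
  -> s = B^a = 4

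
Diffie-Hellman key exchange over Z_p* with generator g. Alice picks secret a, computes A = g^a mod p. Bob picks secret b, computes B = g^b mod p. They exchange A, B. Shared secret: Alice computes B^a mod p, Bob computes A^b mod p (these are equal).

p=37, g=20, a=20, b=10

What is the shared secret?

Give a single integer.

Answer: 7

Derivation:
A = 20^20 mod 37  (bits of 20 = 10100)
  bit 0 = 1: r = r^2 * 20 mod 37 = 1^2 * 20 = 1*20 = 20
  bit 1 = 0: r = r^2 mod 37 = 20^2 = 30
  bit 2 = 1: r = r^2 * 20 mod 37 = 30^2 * 20 = 12*20 = 18
  bit 3 = 0: r = r^2 mod 37 = 18^2 = 28
  bit 4 = 0: r = r^2 mod 37 = 28^2 = 7
  -> A = 7
B = 20^10 mod 37  (bits of 10 = 1010)
  bit 0 = 1: r = r^2 * 20 mod 37 = 1^2 * 20 = 1*20 = 20
  bit 1 = 0: r = r^2 mod 37 = 20^2 = 30
  bit 2 = 1: r = r^2 * 20 mod 37 = 30^2 * 20 = 12*20 = 18
  bit 3 = 0: r = r^2 mod 37 = 18^2 = 28
  -> B = 28
s = B^a = 28^20 mod 37  (bits of 20 = 10100)
  bit 0 = 1: r = r^2 * 28 mod 37 = 1^2 * 28 = 1*28 = 28
  bit 1 = 0: r = r^2 mod 37 = 28^2 = 7
  bit 2 = 1: r = r^2 * 28 mod 37 = 7^2 * 28 = 12*28 = 3
  bit 3 = 0: r = r^2 mod 37 = 3^2 = 9
  bit 4 = 0: r = r^2 mod 37 = 9^2 = 7
  -> s = B^a = 7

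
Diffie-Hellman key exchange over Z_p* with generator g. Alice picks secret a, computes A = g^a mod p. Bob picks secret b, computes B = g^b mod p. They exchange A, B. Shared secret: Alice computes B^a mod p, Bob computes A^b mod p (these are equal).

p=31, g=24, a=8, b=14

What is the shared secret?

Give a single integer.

A = 24^8 mod 31  (bits of 8 = 1000)
  bit 0 = 1: r = r^2 * 24 mod 31 = 1^2 * 24 = 1*24 = 24
  bit 1 = 0: r = r^2 mod 31 = 24^2 = 18
  bit 2 = 0: r = r^2 mod 31 = 18^2 = 14
  bit 3 = 0: r = r^2 mod 31 = 14^2 = 10
  -> A = 10
B = 24^14 mod 31  (bits of 14 = 1110)
  bit 0 = 1: r = r^2 * 24 mod 31 = 1^2 * 24 = 1*24 = 24
  bit 1 = 1: r = r^2 * 24 mod 31 = 24^2 * 24 = 18*24 = 29
  bit 2 = 1: r = r^2 * 24 mod 31 = 29^2 * 24 = 4*24 = 3
  bit 3 = 0: r = r^2 mod 31 = 3^2 = 9
  -> B = 9
s = B^a = 9^8 mod 31  (bits of 8 = 1000)
  bit 0 = 1: r = r^2 * 9 mod 31 = 1^2 * 9 = 1*9 = 9
  bit 1 = 0: r = r^2 mod 31 = 9^2 = 19
  bit 2 = 0: r = r^2 mod 31 = 19^2 = 20
  bit 3 = 0: r = r^2 mod 31 = 20^2 = 28
  -> s = B^a = 28

Answer: 28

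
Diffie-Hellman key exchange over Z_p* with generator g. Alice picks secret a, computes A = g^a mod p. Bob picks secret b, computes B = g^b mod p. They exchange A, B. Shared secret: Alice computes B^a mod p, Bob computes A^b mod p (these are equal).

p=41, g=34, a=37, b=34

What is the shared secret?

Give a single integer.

Answer: 5

Derivation:
A = 34^37 mod 41  (bits of 37 = 100101)
  bit 0 = 1: r = r^2 * 34 mod 41 = 1^2 * 34 = 1*34 = 34
  bit 1 = 0: r = r^2 mod 41 = 34^2 = 8
  bit 2 = 0: r = r^2 mod 41 = 8^2 = 23
  bit 3 = 1: r = r^2 * 34 mod 41 = 23^2 * 34 = 37*34 = 28
  bit 4 = 0: r = r^2 mod 41 = 28^2 = 5
  bit 5 = 1: r = r^2 * 34 mod 41 = 5^2 * 34 = 25*34 = 30
  -> A = 30
B = 34^34 mod 41  (bits of 34 = 100010)
  bit 0 = 1: r = r^2 * 34 mod 41 = 1^2 * 34 = 1*34 = 34
  bit 1 = 0: r = r^2 mod 41 = 34^2 = 8
  bit 2 = 0: r = r^2 mod 41 = 8^2 = 23
  bit 3 = 0: r = r^2 mod 41 = 23^2 = 37
  bit 4 = 1: r = r^2 * 34 mod 41 = 37^2 * 34 = 16*34 = 11
  bit 5 = 0: r = r^2 mod 41 = 11^2 = 39
  -> B = 39
s = B^a = 39^37 mod 41  (bits of 37 = 100101)
  bit 0 = 1: r = r^2 * 39 mod 41 = 1^2 * 39 = 1*39 = 39
  bit 1 = 0: r = r^2 mod 41 = 39^2 = 4
  bit 2 = 0: r = r^2 mod 41 = 4^2 = 16
  bit 3 = 1: r = r^2 * 39 mod 41 = 16^2 * 39 = 10*39 = 21
  bit 4 = 0: r = r^2 mod 41 = 21^2 = 31
  bit 5 = 1: r = r^2 * 39 mod 41 = 31^2 * 39 = 18*39 = 5
  -> s = B^a = 5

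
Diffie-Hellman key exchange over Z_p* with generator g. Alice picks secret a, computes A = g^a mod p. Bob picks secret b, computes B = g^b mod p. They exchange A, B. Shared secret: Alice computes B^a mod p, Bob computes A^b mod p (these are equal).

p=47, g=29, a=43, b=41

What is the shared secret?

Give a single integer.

Answer: 10

Derivation:
A = 29^43 mod 47  (bits of 43 = 101011)
  bit 0 = 1: r = r^2 * 29 mod 47 = 1^2 * 29 = 1*29 = 29
  bit 1 = 0: r = r^2 mod 47 = 29^2 = 42
  bit 2 = 1: r = r^2 * 29 mod 47 = 42^2 * 29 = 25*29 = 20
  bit 3 = 0: r = r^2 mod 47 = 20^2 = 24
  bit 4 = 1: r = r^2 * 29 mod 47 = 24^2 * 29 = 12*29 = 19
  bit 5 = 1: r = r^2 * 29 mod 47 = 19^2 * 29 = 32*29 = 35
  -> A = 35
B = 29^41 mod 47  (bits of 41 = 101001)
  bit 0 = 1: r = r^2 * 29 mod 47 = 1^2 * 29 = 1*29 = 29
  bit 1 = 0: r = r^2 mod 47 = 29^2 = 42
  bit 2 = 1: r = r^2 * 29 mod 47 = 42^2 * 29 = 25*29 = 20
  bit 3 = 0: r = r^2 mod 47 = 20^2 = 24
  bit 4 = 0: r = r^2 mod 47 = 24^2 = 12
  bit 5 = 1: r = r^2 * 29 mod 47 = 12^2 * 29 = 3*29 = 40
  -> B = 40
s = B^a = 40^43 mod 47  (bits of 43 = 101011)
  bit 0 = 1: r = r^2 * 40 mod 47 = 1^2 * 40 = 1*40 = 40
  bit 1 = 0: r = r^2 mod 47 = 40^2 = 2
  bit 2 = 1: r = r^2 * 40 mod 47 = 2^2 * 40 = 4*40 = 19
  bit 3 = 0: r = r^2 mod 47 = 19^2 = 32
  bit 4 = 1: r = r^2 * 40 mod 47 = 32^2 * 40 = 37*40 = 23
  bit 5 = 1: r = r^2 * 40 mod 47 = 23^2 * 40 = 12*40 = 10
  -> s = B^a = 10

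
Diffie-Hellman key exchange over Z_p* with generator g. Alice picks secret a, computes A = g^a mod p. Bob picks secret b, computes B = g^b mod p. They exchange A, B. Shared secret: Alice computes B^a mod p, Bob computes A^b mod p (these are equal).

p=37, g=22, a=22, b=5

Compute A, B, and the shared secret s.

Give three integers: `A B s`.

A = 22^22 mod 37  (bits of 22 = 10110)
  bit 0 = 1: r = r^2 * 22 mod 37 = 1^2 * 22 = 1*22 = 22
  bit 1 = 0: r = r^2 mod 37 = 22^2 = 3
  bit 2 = 1: r = r^2 * 22 mod 37 = 3^2 * 22 = 9*22 = 13
  bit 3 = 1: r = r^2 * 22 mod 37 = 13^2 * 22 = 21*22 = 18
  bit 4 = 0: r = r^2 mod 37 = 18^2 = 28
  -> A = 28
B = 22^5 mod 37  (bits of 5 = 101)
  bit 0 = 1: r = r^2 * 22 mod 37 = 1^2 * 22 = 1*22 = 22
  bit 1 = 0: r = r^2 mod 37 = 22^2 = 3
  bit 2 = 1: r = r^2 * 22 mod 37 = 3^2 * 22 = 9*22 = 13
  -> B = 13
s = B^a = 13^22 mod 37  (bits of 22 = 10110)
  bit 0 = 1: r = r^2 * 13 mod 37 = 1^2 * 13 = 1*13 = 13
  bit 1 = 0: r = r^2 mod 37 = 13^2 = 21
  bit 2 = 1: r = r^2 * 13 mod 37 = 21^2 * 13 = 34*13 = 35
  bit 3 = 1: r = r^2 * 13 mod 37 = 35^2 * 13 = 4*13 = 15
  bit 4 = 0: r = r^2 mod 37 = 15^2 = 3
  -> s = B^a = 3

Answer: 28 13 3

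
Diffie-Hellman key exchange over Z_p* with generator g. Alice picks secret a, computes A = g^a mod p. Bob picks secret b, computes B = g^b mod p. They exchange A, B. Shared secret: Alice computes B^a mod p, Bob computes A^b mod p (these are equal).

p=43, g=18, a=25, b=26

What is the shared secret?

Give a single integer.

A = 18^25 mod 43  (bits of 25 = 11001)
  bit 0 = 1: r = r^2 * 18 mod 43 = 1^2 * 18 = 1*18 = 18
  bit 1 = 1: r = r^2 * 18 mod 43 = 18^2 * 18 = 23*18 = 27
  bit 2 = 0: r = r^2 mod 43 = 27^2 = 41
  bit 3 = 0: r = r^2 mod 43 = 41^2 = 4
  bit 4 = 1: r = r^2 * 18 mod 43 = 4^2 * 18 = 16*18 = 30
  -> A = 30
B = 18^26 mod 43  (bits of 26 = 11010)
  bit 0 = 1: r = r^2 * 18 mod 43 = 1^2 * 18 = 1*18 = 18
  bit 1 = 1: r = r^2 * 18 mod 43 = 18^2 * 18 = 23*18 = 27
  bit 2 = 0: r = r^2 mod 43 = 27^2 = 41
  bit 3 = 1: r = r^2 * 18 mod 43 = 41^2 * 18 = 4*18 = 29
  bit 4 = 0: r = r^2 mod 43 = 29^2 = 24
  -> B = 24
s = B^a = 24^25 mod 43  (bits of 25 = 11001)
  bit 0 = 1: r = r^2 * 24 mod 43 = 1^2 * 24 = 1*24 = 24
  bit 1 = 1: r = r^2 * 24 mod 43 = 24^2 * 24 = 17*24 = 21
  bit 2 = 0: r = r^2 mod 43 = 21^2 = 11
  bit 3 = 0: r = r^2 mod 43 = 11^2 = 35
  bit 4 = 1: r = r^2 * 24 mod 43 = 35^2 * 24 = 21*24 = 31
  -> s = B^a = 31

Answer: 31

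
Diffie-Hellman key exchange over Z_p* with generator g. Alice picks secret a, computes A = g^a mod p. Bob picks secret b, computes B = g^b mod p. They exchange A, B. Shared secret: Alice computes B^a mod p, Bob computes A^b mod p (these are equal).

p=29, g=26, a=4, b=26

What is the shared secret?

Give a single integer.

Answer: 25

Derivation:
A = 26^4 mod 29  (bits of 4 = 100)
  bit 0 = 1: r = r^2 * 26 mod 29 = 1^2 * 26 = 1*26 = 26
  bit 1 = 0: r = r^2 mod 29 = 26^2 = 9
  bit 2 = 0: r = r^2 mod 29 = 9^2 = 23
  -> A = 23
B = 26^26 mod 29  (bits of 26 = 11010)
  bit 0 = 1: r = r^2 * 26 mod 29 = 1^2 * 26 = 1*26 = 26
  bit 1 = 1: r = r^2 * 26 mod 29 = 26^2 * 26 = 9*26 = 2
  bit 2 = 0: r = r^2 mod 29 = 2^2 = 4
  bit 3 = 1: r = r^2 * 26 mod 29 = 4^2 * 26 = 16*26 = 10
  bit 4 = 0: r = r^2 mod 29 = 10^2 = 13
  -> B = 13
s = B^a = 13^4 mod 29  (bits of 4 = 100)
  bit 0 = 1: r = r^2 * 13 mod 29 = 1^2 * 13 = 1*13 = 13
  bit 1 = 0: r = r^2 mod 29 = 13^2 = 24
  bit 2 = 0: r = r^2 mod 29 = 24^2 = 25
  -> s = B^a = 25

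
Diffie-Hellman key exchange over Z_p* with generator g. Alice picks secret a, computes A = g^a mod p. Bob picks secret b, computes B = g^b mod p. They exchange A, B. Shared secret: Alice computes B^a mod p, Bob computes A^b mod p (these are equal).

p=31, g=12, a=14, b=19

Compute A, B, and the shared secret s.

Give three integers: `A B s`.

A = 12^14 mod 31  (bits of 14 = 1110)
  bit 0 = 1: r = r^2 * 12 mod 31 = 1^2 * 12 = 1*12 = 12
  bit 1 = 1: r = r^2 * 12 mod 31 = 12^2 * 12 = 20*12 = 23
  bit 2 = 1: r = r^2 * 12 mod 31 = 23^2 * 12 = 2*12 = 24
  bit 3 = 0: r = r^2 mod 31 = 24^2 = 18
  -> A = 18
B = 12^19 mod 31  (bits of 19 = 10011)
  bit 0 = 1: r = r^2 * 12 mod 31 = 1^2 * 12 = 1*12 = 12
  bit 1 = 0: r = r^2 mod 31 = 12^2 = 20
  bit 2 = 0: r = r^2 mod 31 = 20^2 = 28
  bit 3 = 1: r = r^2 * 12 mod 31 = 28^2 * 12 = 9*12 = 15
  bit 4 = 1: r = r^2 * 12 mod 31 = 15^2 * 12 = 8*12 = 3
  -> B = 3
s = B^a = 3^14 mod 31  (bits of 14 = 1110)
  bit 0 = 1: r = r^2 * 3 mod 31 = 1^2 * 3 = 1*3 = 3
  bit 1 = 1: r = r^2 * 3 mod 31 = 3^2 * 3 = 9*3 = 27
  bit 2 = 1: r = r^2 * 3 mod 31 = 27^2 * 3 = 16*3 = 17
  bit 3 = 0: r = r^2 mod 31 = 17^2 = 10
  -> s = B^a = 10

Answer: 18 3 10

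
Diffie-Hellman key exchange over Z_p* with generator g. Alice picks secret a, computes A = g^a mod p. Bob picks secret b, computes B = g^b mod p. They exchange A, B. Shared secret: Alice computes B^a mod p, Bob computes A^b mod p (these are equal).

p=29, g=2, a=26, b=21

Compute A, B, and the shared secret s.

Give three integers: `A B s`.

A = 2^26 mod 29  (bits of 26 = 11010)
  bit 0 = 1: r = r^2 * 2 mod 29 = 1^2 * 2 = 1*2 = 2
  bit 1 = 1: r = r^2 * 2 mod 29 = 2^2 * 2 = 4*2 = 8
  bit 2 = 0: r = r^2 mod 29 = 8^2 = 6
  bit 3 = 1: r = r^2 * 2 mod 29 = 6^2 * 2 = 7*2 = 14
  bit 4 = 0: r = r^2 mod 29 = 14^2 = 22
  -> A = 22
B = 2^21 mod 29  (bits of 21 = 10101)
  bit 0 = 1: r = r^2 * 2 mod 29 = 1^2 * 2 = 1*2 = 2
  bit 1 = 0: r = r^2 mod 29 = 2^2 = 4
  bit 2 = 1: r = r^2 * 2 mod 29 = 4^2 * 2 = 16*2 = 3
  bit 3 = 0: r = r^2 mod 29 = 3^2 = 9
  bit 4 = 1: r = r^2 * 2 mod 29 = 9^2 * 2 = 23*2 = 17
  -> B = 17
s = B^a = 17^26 mod 29  (bits of 26 = 11010)
  bit 0 = 1: r = r^2 * 17 mod 29 = 1^2 * 17 = 1*17 = 17
  bit 1 = 1: r = r^2 * 17 mod 29 = 17^2 * 17 = 28*17 = 12
  bit 2 = 0: r = r^2 mod 29 = 12^2 = 28
  bit 3 = 1: r = r^2 * 17 mod 29 = 28^2 * 17 = 1*17 = 17
  bit 4 = 0: r = r^2 mod 29 = 17^2 = 28
  -> s = B^a = 28

Answer: 22 17 28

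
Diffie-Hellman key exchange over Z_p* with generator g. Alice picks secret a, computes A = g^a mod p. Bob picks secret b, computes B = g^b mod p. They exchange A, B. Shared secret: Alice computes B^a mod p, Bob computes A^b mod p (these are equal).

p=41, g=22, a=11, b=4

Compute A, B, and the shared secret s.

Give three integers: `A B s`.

Answer: 7 23 23

Derivation:
A = 22^11 mod 41  (bits of 11 = 1011)
  bit 0 = 1: r = r^2 * 22 mod 41 = 1^2 * 22 = 1*22 = 22
  bit 1 = 0: r = r^2 mod 41 = 22^2 = 33
  bit 2 = 1: r = r^2 * 22 mod 41 = 33^2 * 22 = 23*22 = 14
  bit 3 = 1: r = r^2 * 22 mod 41 = 14^2 * 22 = 32*22 = 7
  -> A = 7
B = 22^4 mod 41  (bits of 4 = 100)
  bit 0 = 1: r = r^2 * 22 mod 41 = 1^2 * 22 = 1*22 = 22
  bit 1 = 0: r = r^2 mod 41 = 22^2 = 33
  bit 2 = 0: r = r^2 mod 41 = 33^2 = 23
  -> B = 23
s = B^a = 23^11 mod 41  (bits of 11 = 1011)
  bit 0 = 1: r = r^2 * 23 mod 41 = 1^2 * 23 = 1*23 = 23
  bit 1 = 0: r = r^2 mod 41 = 23^2 = 37
  bit 2 = 1: r = r^2 * 23 mod 41 = 37^2 * 23 = 16*23 = 40
  bit 3 = 1: r = r^2 * 23 mod 41 = 40^2 * 23 = 1*23 = 23
  -> s = B^a = 23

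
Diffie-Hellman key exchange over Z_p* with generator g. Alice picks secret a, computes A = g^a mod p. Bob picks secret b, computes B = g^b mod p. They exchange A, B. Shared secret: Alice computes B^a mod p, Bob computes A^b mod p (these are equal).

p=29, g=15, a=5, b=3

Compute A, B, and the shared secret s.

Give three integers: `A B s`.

Answer: 10 11 14

Derivation:
A = 15^5 mod 29  (bits of 5 = 101)
  bit 0 = 1: r = r^2 * 15 mod 29 = 1^2 * 15 = 1*15 = 15
  bit 1 = 0: r = r^2 mod 29 = 15^2 = 22
  bit 2 = 1: r = r^2 * 15 mod 29 = 22^2 * 15 = 20*15 = 10
  -> A = 10
B = 15^3 mod 29  (bits of 3 = 11)
  bit 0 = 1: r = r^2 * 15 mod 29 = 1^2 * 15 = 1*15 = 15
  bit 1 = 1: r = r^2 * 15 mod 29 = 15^2 * 15 = 22*15 = 11
  -> B = 11
s = B^a = 11^5 mod 29  (bits of 5 = 101)
  bit 0 = 1: r = r^2 * 11 mod 29 = 1^2 * 11 = 1*11 = 11
  bit 1 = 0: r = r^2 mod 29 = 11^2 = 5
  bit 2 = 1: r = r^2 * 11 mod 29 = 5^2 * 11 = 25*11 = 14
  -> s = B^a = 14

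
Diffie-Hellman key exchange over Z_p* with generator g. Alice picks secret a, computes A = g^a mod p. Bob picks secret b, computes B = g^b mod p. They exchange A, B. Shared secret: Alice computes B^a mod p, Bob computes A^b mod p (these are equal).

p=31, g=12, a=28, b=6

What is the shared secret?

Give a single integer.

A = 12^28 mod 31  (bits of 28 = 11100)
  bit 0 = 1: r = r^2 * 12 mod 31 = 1^2 * 12 = 1*12 = 12
  bit 1 = 1: r = r^2 * 12 mod 31 = 12^2 * 12 = 20*12 = 23
  bit 2 = 1: r = r^2 * 12 mod 31 = 23^2 * 12 = 2*12 = 24
  bit 3 = 0: r = r^2 mod 31 = 24^2 = 18
  bit 4 = 0: r = r^2 mod 31 = 18^2 = 14
  -> A = 14
B = 12^6 mod 31  (bits of 6 = 110)
  bit 0 = 1: r = r^2 * 12 mod 31 = 1^2 * 12 = 1*12 = 12
  bit 1 = 1: r = r^2 * 12 mod 31 = 12^2 * 12 = 20*12 = 23
  bit 2 = 0: r = r^2 mod 31 = 23^2 = 2
  -> B = 2
s = B^a = 2^28 mod 31  (bits of 28 = 11100)
  bit 0 = 1: r = r^2 * 2 mod 31 = 1^2 * 2 = 1*2 = 2
  bit 1 = 1: r = r^2 * 2 mod 31 = 2^2 * 2 = 4*2 = 8
  bit 2 = 1: r = r^2 * 2 mod 31 = 8^2 * 2 = 2*2 = 4
  bit 3 = 0: r = r^2 mod 31 = 4^2 = 16
  bit 4 = 0: r = r^2 mod 31 = 16^2 = 8
  -> s = B^a = 8

Answer: 8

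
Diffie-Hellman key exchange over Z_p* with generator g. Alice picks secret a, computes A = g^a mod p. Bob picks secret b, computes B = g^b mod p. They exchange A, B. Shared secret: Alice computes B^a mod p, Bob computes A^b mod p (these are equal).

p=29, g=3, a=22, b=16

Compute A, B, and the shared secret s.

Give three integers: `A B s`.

Answer: 22 20 20

Derivation:
A = 3^22 mod 29  (bits of 22 = 10110)
  bit 0 = 1: r = r^2 * 3 mod 29 = 1^2 * 3 = 1*3 = 3
  bit 1 = 0: r = r^2 mod 29 = 3^2 = 9
  bit 2 = 1: r = r^2 * 3 mod 29 = 9^2 * 3 = 23*3 = 11
  bit 3 = 1: r = r^2 * 3 mod 29 = 11^2 * 3 = 5*3 = 15
  bit 4 = 0: r = r^2 mod 29 = 15^2 = 22
  -> A = 22
B = 3^16 mod 29  (bits of 16 = 10000)
  bit 0 = 1: r = r^2 * 3 mod 29 = 1^2 * 3 = 1*3 = 3
  bit 1 = 0: r = r^2 mod 29 = 3^2 = 9
  bit 2 = 0: r = r^2 mod 29 = 9^2 = 23
  bit 3 = 0: r = r^2 mod 29 = 23^2 = 7
  bit 4 = 0: r = r^2 mod 29 = 7^2 = 20
  -> B = 20
s = B^a = 20^22 mod 29  (bits of 22 = 10110)
  bit 0 = 1: r = r^2 * 20 mod 29 = 1^2 * 20 = 1*20 = 20
  bit 1 = 0: r = r^2 mod 29 = 20^2 = 23
  bit 2 = 1: r = r^2 * 20 mod 29 = 23^2 * 20 = 7*20 = 24
  bit 3 = 1: r = r^2 * 20 mod 29 = 24^2 * 20 = 25*20 = 7
  bit 4 = 0: r = r^2 mod 29 = 7^2 = 20
  -> s = B^a = 20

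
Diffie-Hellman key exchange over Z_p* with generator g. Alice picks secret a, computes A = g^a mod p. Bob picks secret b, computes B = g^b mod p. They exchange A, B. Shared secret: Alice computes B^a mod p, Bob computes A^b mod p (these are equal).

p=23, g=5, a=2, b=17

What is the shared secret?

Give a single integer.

Answer: 18

Derivation:
A = 5^2 mod 23  (bits of 2 = 10)
  bit 0 = 1: r = r^2 * 5 mod 23 = 1^2 * 5 = 1*5 = 5
  bit 1 = 0: r = r^2 mod 23 = 5^2 = 2
  -> A = 2
B = 5^17 mod 23  (bits of 17 = 10001)
  bit 0 = 1: r = r^2 * 5 mod 23 = 1^2 * 5 = 1*5 = 5
  bit 1 = 0: r = r^2 mod 23 = 5^2 = 2
  bit 2 = 0: r = r^2 mod 23 = 2^2 = 4
  bit 3 = 0: r = r^2 mod 23 = 4^2 = 16
  bit 4 = 1: r = r^2 * 5 mod 23 = 16^2 * 5 = 3*5 = 15
  -> B = 15
s = B^a = 15^2 mod 23  (bits of 2 = 10)
  bit 0 = 1: r = r^2 * 15 mod 23 = 1^2 * 15 = 1*15 = 15
  bit 1 = 0: r = r^2 mod 23 = 15^2 = 18
  -> s = B^a = 18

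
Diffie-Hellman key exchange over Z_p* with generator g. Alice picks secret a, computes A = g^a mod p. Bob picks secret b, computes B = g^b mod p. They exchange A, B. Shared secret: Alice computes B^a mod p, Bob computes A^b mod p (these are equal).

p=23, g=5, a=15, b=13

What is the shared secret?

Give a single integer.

Answer: 7

Derivation:
A = 5^15 mod 23  (bits of 15 = 1111)
  bit 0 = 1: r = r^2 * 5 mod 23 = 1^2 * 5 = 1*5 = 5
  bit 1 = 1: r = r^2 * 5 mod 23 = 5^2 * 5 = 2*5 = 10
  bit 2 = 1: r = r^2 * 5 mod 23 = 10^2 * 5 = 8*5 = 17
  bit 3 = 1: r = r^2 * 5 mod 23 = 17^2 * 5 = 13*5 = 19
  -> A = 19
B = 5^13 mod 23  (bits of 13 = 1101)
  bit 0 = 1: r = r^2 * 5 mod 23 = 1^2 * 5 = 1*5 = 5
  bit 1 = 1: r = r^2 * 5 mod 23 = 5^2 * 5 = 2*5 = 10
  bit 2 = 0: r = r^2 mod 23 = 10^2 = 8
  bit 3 = 1: r = r^2 * 5 mod 23 = 8^2 * 5 = 18*5 = 21
  -> B = 21
s = B^a = 21^15 mod 23  (bits of 15 = 1111)
  bit 0 = 1: r = r^2 * 21 mod 23 = 1^2 * 21 = 1*21 = 21
  bit 1 = 1: r = r^2 * 21 mod 23 = 21^2 * 21 = 4*21 = 15
  bit 2 = 1: r = r^2 * 21 mod 23 = 15^2 * 21 = 18*21 = 10
  bit 3 = 1: r = r^2 * 21 mod 23 = 10^2 * 21 = 8*21 = 7
  -> s = B^a = 7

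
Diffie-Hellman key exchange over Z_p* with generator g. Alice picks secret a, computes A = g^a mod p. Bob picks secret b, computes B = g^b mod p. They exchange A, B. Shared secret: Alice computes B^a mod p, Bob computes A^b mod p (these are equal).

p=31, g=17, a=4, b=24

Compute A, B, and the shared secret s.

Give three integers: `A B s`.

A = 17^4 mod 31  (bits of 4 = 100)
  bit 0 = 1: r = r^2 * 17 mod 31 = 1^2 * 17 = 1*17 = 17
  bit 1 = 0: r = r^2 mod 31 = 17^2 = 10
  bit 2 = 0: r = r^2 mod 31 = 10^2 = 7
  -> A = 7
B = 17^24 mod 31  (bits of 24 = 11000)
  bit 0 = 1: r = r^2 * 17 mod 31 = 1^2 * 17 = 1*17 = 17
  bit 1 = 1: r = r^2 * 17 mod 31 = 17^2 * 17 = 10*17 = 15
  bit 2 = 0: r = r^2 mod 31 = 15^2 = 8
  bit 3 = 0: r = r^2 mod 31 = 8^2 = 2
  bit 4 = 0: r = r^2 mod 31 = 2^2 = 4
  -> B = 4
s = B^a = 4^4 mod 31  (bits of 4 = 100)
  bit 0 = 1: r = r^2 * 4 mod 31 = 1^2 * 4 = 1*4 = 4
  bit 1 = 0: r = r^2 mod 31 = 4^2 = 16
  bit 2 = 0: r = r^2 mod 31 = 16^2 = 8
  -> s = B^a = 8

Answer: 7 4 8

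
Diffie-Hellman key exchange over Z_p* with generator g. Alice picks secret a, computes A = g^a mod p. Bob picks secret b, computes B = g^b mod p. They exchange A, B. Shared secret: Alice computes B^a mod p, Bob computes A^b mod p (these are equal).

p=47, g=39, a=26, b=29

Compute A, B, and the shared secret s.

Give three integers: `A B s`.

Answer: 42 22 21

Derivation:
A = 39^26 mod 47  (bits of 26 = 11010)
  bit 0 = 1: r = r^2 * 39 mod 47 = 1^2 * 39 = 1*39 = 39
  bit 1 = 1: r = r^2 * 39 mod 47 = 39^2 * 39 = 17*39 = 5
  bit 2 = 0: r = r^2 mod 47 = 5^2 = 25
  bit 3 = 1: r = r^2 * 39 mod 47 = 25^2 * 39 = 14*39 = 29
  bit 4 = 0: r = r^2 mod 47 = 29^2 = 42
  -> A = 42
B = 39^29 mod 47  (bits of 29 = 11101)
  bit 0 = 1: r = r^2 * 39 mod 47 = 1^2 * 39 = 1*39 = 39
  bit 1 = 1: r = r^2 * 39 mod 47 = 39^2 * 39 = 17*39 = 5
  bit 2 = 1: r = r^2 * 39 mod 47 = 5^2 * 39 = 25*39 = 35
  bit 3 = 0: r = r^2 mod 47 = 35^2 = 3
  bit 4 = 1: r = r^2 * 39 mod 47 = 3^2 * 39 = 9*39 = 22
  -> B = 22
s = B^a = 22^26 mod 47  (bits of 26 = 11010)
  bit 0 = 1: r = r^2 * 22 mod 47 = 1^2 * 22 = 1*22 = 22
  bit 1 = 1: r = r^2 * 22 mod 47 = 22^2 * 22 = 14*22 = 26
  bit 2 = 0: r = r^2 mod 47 = 26^2 = 18
  bit 3 = 1: r = r^2 * 22 mod 47 = 18^2 * 22 = 42*22 = 31
  bit 4 = 0: r = r^2 mod 47 = 31^2 = 21
  -> s = B^a = 21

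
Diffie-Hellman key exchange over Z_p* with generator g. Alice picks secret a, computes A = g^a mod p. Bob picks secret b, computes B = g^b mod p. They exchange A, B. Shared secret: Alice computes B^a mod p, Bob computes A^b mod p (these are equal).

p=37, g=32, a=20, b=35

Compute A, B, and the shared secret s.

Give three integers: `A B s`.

A = 32^20 mod 37  (bits of 20 = 10100)
  bit 0 = 1: r = r^2 * 32 mod 37 = 1^2 * 32 = 1*32 = 32
  bit 1 = 0: r = r^2 mod 37 = 32^2 = 25
  bit 2 = 1: r = r^2 * 32 mod 37 = 25^2 * 32 = 33*32 = 20
  bit 3 = 0: r = r^2 mod 37 = 20^2 = 30
  bit 4 = 0: r = r^2 mod 37 = 30^2 = 12
  -> A = 12
B = 32^35 mod 37  (bits of 35 = 100011)
  bit 0 = 1: r = r^2 * 32 mod 37 = 1^2 * 32 = 1*32 = 32
  bit 1 = 0: r = r^2 mod 37 = 32^2 = 25
  bit 2 = 0: r = r^2 mod 37 = 25^2 = 33
  bit 3 = 0: r = r^2 mod 37 = 33^2 = 16
  bit 4 = 1: r = r^2 * 32 mod 37 = 16^2 * 32 = 34*32 = 15
  bit 5 = 1: r = r^2 * 32 mod 37 = 15^2 * 32 = 3*32 = 22
  -> B = 22
s = B^a = 22^20 mod 37  (bits of 20 = 10100)
  bit 0 = 1: r = r^2 * 22 mod 37 = 1^2 * 22 = 1*22 = 22
  bit 1 = 0: r = r^2 mod 37 = 22^2 = 3
  bit 2 = 1: r = r^2 * 22 mod 37 = 3^2 * 22 = 9*22 = 13
  bit 3 = 0: r = r^2 mod 37 = 13^2 = 21
  bit 4 = 0: r = r^2 mod 37 = 21^2 = 34
  -> s = B^a = 34

Answer: 12 22 34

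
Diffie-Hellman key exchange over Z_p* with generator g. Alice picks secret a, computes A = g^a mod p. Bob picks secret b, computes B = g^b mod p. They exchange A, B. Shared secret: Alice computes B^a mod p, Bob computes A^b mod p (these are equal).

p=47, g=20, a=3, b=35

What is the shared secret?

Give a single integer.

A = 20^3 mod 47  (bits of 3 = 11)
  bit 0 = 1: r = r^2 * 20 mod 47 = 1^2 * 20 = 1*20 = 20
  bit 1 = 1: r = r^2 * 20 mod 47 = 20^2 * 20 = 24*20 = 10
  -> A = 10
B = 20^35 mod 47  (bits of 35 = 100011)
  bit 0 = 1: r = r^2 * 20 mod 47 = 1^2 * 20 = 1*20 = 20
  bit 1 = 0: r = r^2 mod 47 = 20^2 = 24
  bit 2 = 0: r = r^2 mod 47 = 24^2 = 12
  bit 3 = 0: r = r^2 mod 47 = 12^2 = 3
  bit 4 = 1: r = r^2 * 20 mod 47 = 3^2 * 20 = 9*20 = 39
  bit 5 = 1: r = r^2 * 20 mod 47 = 39^2 * 20 = 17*20 = 11
  -> B = 11
s = B^a = 11^3 mod 47  (bits of 3 = 11)
  bit 0 = 1: r = r^2 * 11 mod 47 = 1^2 * 11 = 1*11 = 11
  bit 1 = 1: r = r^2 * 11 mod 47 = 11^2 * 11 = 27*11 = 15
  -> s = B^a = 15

Answer: 15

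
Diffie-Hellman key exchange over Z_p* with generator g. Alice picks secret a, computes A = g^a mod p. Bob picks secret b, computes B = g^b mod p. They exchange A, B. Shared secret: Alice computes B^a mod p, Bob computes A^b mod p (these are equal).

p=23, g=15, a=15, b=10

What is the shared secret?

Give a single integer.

A = 15^15 mod 23  (bits of 15 = 1111)
  bit 0 = 1: r = r^2 * 15 mod 23 = 1^2 * 15 = 1*15 = 15
  bit 1 = 1: r = r^2 * 15 mod 23 = 15^2 * 15 = 18*15 = 17
  bit 2 = 1: r = r^2 * 15 mod 23 = 17^2 * 15 = 13*15 = 11
  bit 3 = 1: r = r^2 * 15 mod 23 = 11^2 * 15 = 6*15 = 21
  -> A = 21
B = 15^10 mod 23  (bits of 10 = 1010)
  bit 0 = 1: r = r^2 * 15 mod 23 = 1^2 * 15 = 1*15 = 15
  bit 1 = 0: r = r^2 mod 23 = 15^2 = 18
  bit 2 = 1: r = r^2 * 15 mod 23 = 18^2 * 15 = 2*15 = 7
  bit 3 = 0: r = r^2 mod 23 = 7^2 = 3
  -> B = 3
s = B^a = 3^15 mod 23  (bits of 15 = 1111)
  bit 0 = 1: r = r^2 * 3 mod 23 = 1^2 * 3 = 1*3 = 3
  bit 1 = 1: r = r^2 * 3 mod 23 = 3^2 * 3 = 9*3 = 4
  bit 2 = 1: r = r^2 * 3 mod 23 = 4^2 * 3 = 16*3 = 2
  bit 3 = 1: r = r^2 * 3 mod 23 = 2^2 * 3 = 4*3 = 12
  -> s = B^a = 12

Answer: 12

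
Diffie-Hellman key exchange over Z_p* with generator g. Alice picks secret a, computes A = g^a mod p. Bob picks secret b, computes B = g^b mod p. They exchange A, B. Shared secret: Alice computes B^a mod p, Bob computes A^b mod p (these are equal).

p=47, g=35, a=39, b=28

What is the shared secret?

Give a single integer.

A = 35^39 mod 47  (bits of 39 = 100111)
  bit 0 = 1: r = r^2 * 35 mod 47 = 1^2 * 35 = 1*35 = 35
  bit 1 = 0: r = r^2 mod 47 = 35^2 = 3
  bit 2 = 0: r = r^2 mod 47 = 3^2 = 9
  bit 3 = 1: r = r^2 * 35 mod 47 = 9^2 * 35 = 34*35 = 15
  bit 4 = 1: r = r^2 * 35 mod 47 = 15^2 * 35 = 37*35 = 26
  bit 5 = 1: r = r^2 * 35 mod 47 = 26^2 * 35 = 18*35 = 19
  -> A = 19
B = 35^28 mod 47  (bits of 28 = 11100)
  bit 0 = 1: r = r^2 * 35 mod 47 = 1^2 * 35 = 1*35 = 35
  bit 1 = 1: r = r^2 * 35 mod 47 = 35^2 * 35 = 3*35 = 11
  bit 2 = 1: r = r^2 * 35 mod 47 = 11^2 * 35 = 27*35 = 5
  bit 3 = 0: r = r^2 mod 47 = 5^2 = 25
  bit 4 = 0: r = r^2 mod 47 = 25^2 = 14
  -> B = 14
s = B^a = 14^39 mod 47  (bits of 39 = 100111)
  bit 0 = 1: r = r^2 * 14 mod 47 = 1^2 * 14 = 1*14 = 14
  bit 1 = 0: r = r^2 mod 47 = 14^2 = 8
  bit 2 = 0: r = r^2 mod 47 = 8^2 = 17
  bit 3 = 1: r = r^2 * 14 mod 47 = 17^2 * 14 = 7*14 = 4
  bit 4 = 1: r = r^2 * 14 mod 47 = 4^2 * 14 = 16*14 = 36
  bit 5 = 1: r = r^2 * 14 mod 47 = 36^2 * 14 = 27*14 = 2
  -> s = B^a = 2

Answer: 2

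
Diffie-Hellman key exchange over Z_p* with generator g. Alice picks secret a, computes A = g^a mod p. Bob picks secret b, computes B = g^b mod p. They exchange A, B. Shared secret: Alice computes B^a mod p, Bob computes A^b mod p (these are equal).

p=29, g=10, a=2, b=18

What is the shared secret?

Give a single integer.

A = 10^2 mod 29  (bits of 2 = 10)
  bit 0 = 1: r = r^2 * 10 mod 29 = 1^2 * 10 = 1*10 = 10
  bit 1 = 0: r = r^2 mod 29 = 10^2 = 13
  -> A = 13
B = 10^18 mod 29  (bits of 18 = 10010)
  bit 0 = 1: r = r^2 * 10 mod 29 = 1^2 * 10 = 1*10 = 10
  bit 1 = 0: r = r^2 mod 29 = 10^2 = 13
  bit 2 = 0: r = r^2 mod 29 = 13^2 = 24
  bit 3 = 1: r = r^2 * 10 mod 29 = 24^2 * 10 = 25*10 = 18
  bit 4 = 0: r = r^2 mod 29 = 18^2 = 5
  -> B = 5
s = B^a = 5^2 mod 29  (bits of 2 = 10)
  bit 0 = 1: r = r^2 * 5 mod 29 = 1^2 * 5 = 1*5 = 5
  bit 1 = 0: r = r^2 mod 29 = 5^2 = 25
  -> s = B^a = 25

Answer: 25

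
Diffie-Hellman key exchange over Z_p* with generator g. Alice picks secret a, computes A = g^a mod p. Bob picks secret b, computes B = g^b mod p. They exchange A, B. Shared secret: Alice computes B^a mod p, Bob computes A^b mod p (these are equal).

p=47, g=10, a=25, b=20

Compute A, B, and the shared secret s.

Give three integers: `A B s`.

A = 10^25 mod 47  (bits of 25 = 11001)
  bit 0 = 1: r = r^2 * 10 mod 47 = 1^2 * 10 = 1*10 = 10
  bit 1 = 1: r = r^2 * 10 mod 47 = 10^2 * 10 = 6*10 = 13
  bit 2 = 0: r = r^2 mod 47 = 13^2 = 28
  bit 3 = 0: r = r^2 mod 47 = 28^2 = 32
  bit 4 = 1: r = r^2 * 10 mod 47 = 32^2 * 10 = 37*10 = 41
  -> A = 41
B = 10^20 mod 47  (bits of 20 = 10100)
  bit 0 = 1: r = r^2 * 10 mod 47 = 1^2 * 10 = 1*10 = 10
  bit 1 = 0: r = r^2 mod 47 = 10^2 = 6
  bit 2 = 1: r = r^2 * 10 mod 47 = 6^2 * 10 = 36*10 = 31
  bit 3 = 0: r = r^2 mod 47 = 31^2 = 21
  bit 4 = 0: r = r^2 mod 47 = 21^2 = 18
  -> B = 18
s = B^a = 18^25 mod 47  (bits of 25 = 11001)
  bit 0 = 1: r = r^2 * 18 mod 47 = 1^2 * 18 = 1*18 = 18
  bit 1 = 1: r = r^2 * 18 mod 47 = 18^2 * 18 = 42*18 = 4
  bit 2 = 0: r = r^2 mod 47 = 4^2 = 16
  bit 3 = 0: r = r^2 mod 47 = 16^2 = 21
  bit 4 = 1: r = r^2 * 18 mod 47 = 21^2 * 18 = 18*18 = 42
  -> s = B^a = 42

Answer: 41 18 42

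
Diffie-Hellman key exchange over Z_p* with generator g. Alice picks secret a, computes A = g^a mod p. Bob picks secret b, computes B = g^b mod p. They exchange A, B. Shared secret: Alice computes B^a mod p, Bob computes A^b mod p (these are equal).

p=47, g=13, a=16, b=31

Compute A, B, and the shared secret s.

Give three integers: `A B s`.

Answer: 6 10 24

Derivation:
A = 13^16 mod 47  (bits of 16 = 10000)
  bit 0 = 1: r = r^2 * 13 mod 47 = 1^2 * 13 = 1*13 = 13
  bit 1 = 0: r = r^2 mod 47 = 13^2 = 28
  bit 2 = 0: r = r^2 mod 47 = 28^2 = 32
  bit 3 = 0: r = r^2 mod 47 = 32^2 = 37
  bit 4 = 0: r = r^2 mod 47 = 37^2 = 6
  -> A = 6
B = 13^31 mod 47  (bits of 31 = 11111)
  bit 0 = 1: r = r^2 * 13 mod 47 = 1^2 * 13 = 1*13 = 13
  bit 1 = 1: r = r^2 * 13 mod 47 = 13^2 * 13 = 28*13 = 35
  bit 2 = 1: r = r^2 * 13 mod 47 = 35^2 * 13 = 3*13 = 39
  bit 3 = 1: r = r^2 * 13 mod 47 = 39^2 * 13 = 17*13 = 33
  bit 4 = 1: r = r^2 * 13 mod 47 = 33^2 * 13 = 8*13 = 10
  -> B = 10
s = B^a = 10^16 mod 47  (bits of 16 = 10000)
  bit 0 = 1: r = r^2 * 10 mod 47 = 1^2 * 10 = 1*10 = 10
  bit 1 = 0: r = r^2 mod 47 = 10^2 = 6
  bit 2 = 0: r = r^2 mod 47 = 6^2 = 36
  bit 3 = 0: r = r^2 mod 47 = 36^2 = 27
  bit 4 = 0: r = r^2 mod 47 = 27^2 = 24
  -> s = B^a = 24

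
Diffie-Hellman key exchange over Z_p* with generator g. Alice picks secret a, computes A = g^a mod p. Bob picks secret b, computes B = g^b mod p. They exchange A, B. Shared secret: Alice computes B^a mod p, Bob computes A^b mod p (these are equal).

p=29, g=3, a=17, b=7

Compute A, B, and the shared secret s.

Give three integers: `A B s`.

Answer: 2 12 12

Derivation:
A = 3^17 mod 29  (bits of 17 = 10001)
  bit 0 = 1: r = r^2 * 3 mod 29 = 1^2 * 3 = 1*3 = 3
  bit 1 = 0: r = r^2 mod 29 = 3^2 = 9
  bit 2 = 0: r = r^2 mod 29 = 9^2 = 23
  bit 3 = 0: r = r^2 mod 29 = 23^2 = 7
  bit 4 = 1: r = r^2 * 3 mod 29 = 7^2 * 3 = 20*3 = 2
  -> A = 2
B = 3^7 mod 29  (bits of 7 = 111)
  bit 0 = 1: r = r^2 * 3 mod 29 = 1^2 * 3 = 1*3 = 3
  bit 1 = 1: r = r^2 * 3 mod 29 = 3^2 * 3 = 9*3 = 27
  bit 2 = 1: r = r^2 * 3 mod 29 = 27^2 * 3 = 4*3 = 12
  -> B = 12
s = B^a = 12^17 mod 29  (bits of 17 = 10001)
  bit 0 = 1: r = r^2 * 12 mod 29 = 1^2 * 12 = 1*12 = 12
  bit 1 = 0: r = r^2 mod 29 = 12^2 = 28
  bit 2 = 0: r = r^2 mod 29 = 28^2 = 1
  bit 3 = 0: r = r^2 mod 29 = 1^2 = 1
  bit 4 = 1: r = r^2 * 12 mod 29 = 1^2 * 12 = 1*12 = 12
  -> s = B^a = 12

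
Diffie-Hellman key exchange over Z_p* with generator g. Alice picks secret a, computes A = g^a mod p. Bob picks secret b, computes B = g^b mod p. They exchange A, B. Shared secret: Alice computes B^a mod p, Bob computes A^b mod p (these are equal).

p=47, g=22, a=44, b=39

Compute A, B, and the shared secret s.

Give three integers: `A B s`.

Answer: 37 40 24

Derivation:
A = 22^44 mod 47  (bits of 44 = 101100)
  bit 0 = 1: r = r^2 * 22 mod 47 = 1^2 * 22 = 1*22 = 22
  bit 1 = 0: r = r^2 mod 47 = 22^2 = 14
  bit 2 = 1: r = r^2 * 22 mod 47 = 14^2 * 22 = 8*22 = 35
  bit 3 = 1: r = r^2 * 22 mod 47 = 35^2 * 22 = 3*22 = 19
  bit 4 = 0: r = r^2 mod 47 = 19^2 = 32
  bit 5 = 0: r = r^2 mod 47 = 32^2 = 37
  -> A = 37
B = 22^39 mod 47  (bits of 39 = 100111)
  bit 0 = 1: r = r^2 * 22 mod 47 = 1^2 * 22 = 1*22 = 22
  bit 1 = 0: r = r^2 mod 47 = 22^2 = 14
  bit 2 = 0: r = r^2 mod 47 = 14^2 = 8
  bit 3 = 1: r = r^2 * 22 mod 47 = 8^2 * 22 = 17*22 = 45
  bit 4 = 1: r = r^2 * 22 mod 47 = 45^2 * 22 = 4*22 = 41
  bit 5 = 1: r = r^2 * 22 mod 47 = 41^2 * 22 = 36*22 = 40
  -> B = 40
s = B^a = 40^44 mod 47  (bits of 44 = 101100)
  bit 0 = 1: r = r^2 * 40 mod 47 = 1^2 * 40 = 1*40 = 40
  bit 1 = 0: r = r^2 mod 47 = 40^2 = 2
  bit 2 = 1: r = r^2 * 40 mod 47 = 2^2 * 40 = 4*40 = 19
  bit 3 = 1: r = r^2 * 40 mod 47 = 19^2 * 40 = 32*40 = 11
  bit 4 = 0: r = r^2 mod 47 = 11^2 = 27
  bit 5 = 0: r = r^2 mod 47 = 27^2 = 24
  -> s = B^a = 24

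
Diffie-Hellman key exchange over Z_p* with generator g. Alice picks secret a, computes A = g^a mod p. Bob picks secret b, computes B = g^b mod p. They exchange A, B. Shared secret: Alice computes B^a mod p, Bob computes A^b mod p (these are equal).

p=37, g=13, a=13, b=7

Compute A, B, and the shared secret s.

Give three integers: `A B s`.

A = 13^13 mod 37  (bits of 13 = 1101)
  bit 0 = 1: r = r^2 * 13 mod 37 = 1^2 * 13 = 1*13 = 13
  bit 1 = 1: r = r^2 * 13 mod 37 = 13^2 * 13 = 21*13 = 14
  bit 2 = 0: r = r^2 mod 37 = 14^2 = 11
  bit 3 = 1: r = r^2 * 13 mod 37 = 11^2 * 13 = 10*13 = 19
  -> A = 19
B = 13^7 mod 37  (bits of 7 = 111)
  bit 0 = 1: r = r^2 * 13 mod 37 = 1^2 * 13 = 1*13 = 13
  bit 1 = 1: r = r^2 * 13 mod 37 = 13^2 * 13 = 21*13 = 14
  bit 2 = 1: r = r^2 * 13 mod 37 = 14^2 * 13 = 11*13 = 32
  -> B = 32
s = B^a = 32^13 mod 37  (bits of 13 = 1101)
  bit 0 = 1: r = r^2 * 32 mod 37 = 1^2 * 32 = 1*32 = 32
  bit 1 = 1: r = r^2 * 32 mod 37 = 32^2 * 32 = 25*32 = 23
  bit 2 = 0: r = r^2 mod 37 = 23^2 = 11
  bit 3 = 1: r = r^2 * 32 mod 37 = 11^2 * 32 = 10*32 = 24
  -> s = B^a = 24

Answer: 19 32 24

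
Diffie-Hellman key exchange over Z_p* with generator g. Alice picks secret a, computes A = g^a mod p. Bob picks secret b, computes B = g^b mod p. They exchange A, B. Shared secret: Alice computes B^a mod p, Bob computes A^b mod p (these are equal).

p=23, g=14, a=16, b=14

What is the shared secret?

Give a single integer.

Answer: 6

Derivation:
A = 14^16 mod 23  (bits of 16 = 10000)
  bit 0 = 1: r = r^2 * 14 mod 23 = 1^2 * 14 = 1*14 = 14
  bit 1 = 0: r = r^2 mod 23 = 14^2 = 12
  bit 2 = 0: r = r^2 mod 23 = 12^2 = 6
  bit 3 = 0: r = r^2 mod 23 = 6^2 = 13
  bit 4 = 0: r = r^2 mod 23 = 13^2 = 8
  -> A = 8
B = 14^14 mod 23  (bits of 14 = 1110)
  bit 0 = 1: r = r^2 * 14 mod 23 = 1^2 * 14 = 1*14 = 14
  bit 1 = 1: r = r^2 * 14 mod 23 = 14^2 * 14 = 12*14 = 7
  bit 2 = 1: r = r^2 * 14 mod 23 = 7^2 * 14 = 3*14 = 19
  bit 3 = 0: r = r^2 mod 23 = 19^2 = 16
  -> B = 16
s = B^a = 16^16 mod 23  (bits of 16 = 10000)
  bit 0 = 1: r = r^2 * 16 mod 23 = 1^2 * 16 = 1*16 = 16
  bit 1 = 0: r = r^2 mod 23 = 16^2 = 3
  bit 2 = 0: r = r^2 mod 23 = 3^2 = 9
  bit 3 = 0: r = r^2 mod 23 = 9^2 = 12
  bit 4 = 0: r = r^2 mod 23 = 12^2 = 6
  -> s = B^a = 6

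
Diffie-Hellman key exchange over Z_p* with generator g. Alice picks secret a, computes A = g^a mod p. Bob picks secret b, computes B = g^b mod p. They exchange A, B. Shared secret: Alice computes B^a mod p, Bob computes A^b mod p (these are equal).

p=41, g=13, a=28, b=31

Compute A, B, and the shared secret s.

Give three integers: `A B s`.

Answer: 31 6 31

Derivation:
A = 13^28 mod 41  (bits of 28 = 11100)
  bit 0 = 1: r = r^2 * 13 mod 41 = 1^2 * 13 = 1*13 = 13
  bit 1 = 1: r = r^2 * 13 mod 41 = 13^2 * 13 = 5*13 = 24
  bit 2 = 1: r = r^2 * 13 mod 41 = 24^2 * 13 = 2*13 = 26
  bit 3 = 0: r = r^2 mod 41 = 26^2 = 20
  bit 4 = 0: r = r^2 mod 41 = 20^2 = 31
  -> A = 31
B = 13^31 mod 41  (bits of 31 = 11111)
  bit 0 = 1: r = r^2 * 13 mod 41 = 1^2 * 13 = 1*13 = 13
  bit 1 = 1: r = r^2 * 13 mod 41 = 13^2 * 13 = 5*13 = 24
  bit 2 = 1: r = r^2 * 13 mod 41 = 24^2 * 13 = 2*13 = 26
  bit 3 = 1: r = r^2 * 13 mod 41 = 26^2 * 13 = 20*13 = 14
  bit 4 = 1: r = r^2 * 13 mod 41 = 14^2 * 13 = 32*13 = 6
  -> B = 6
s = B^a = 6^28 mod 41  (bits of 28 = 11100)
  bit 0 = 1: r = r^2 * 6 mod 41 = 1^2 * 6 = 1*6 = 6
  bit 1 = 1: r = r^2 * 6 mod 41 = 6^2 * 6 = 36*6 = 11
  bit 2 = 1: r = r^2 * 6 mod 41 = 11^2 * 6 = 39*6 = 29
  bit 3 = 0: r = r^2 mod 41 = 29^2 = 21
  bit 4 = 0: r = r^2 mod 41 = 21^2 = 31
  -> s = B^a = 31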